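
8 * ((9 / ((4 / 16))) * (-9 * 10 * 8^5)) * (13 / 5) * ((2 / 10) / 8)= -276037632 / 5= -55207526.40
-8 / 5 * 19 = -152 / 5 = -30.40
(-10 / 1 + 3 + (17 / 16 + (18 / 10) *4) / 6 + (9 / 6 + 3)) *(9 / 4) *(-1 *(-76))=-30723 / 160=-192.02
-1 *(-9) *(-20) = -180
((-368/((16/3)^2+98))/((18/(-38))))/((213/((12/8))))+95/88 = 3991729/3555112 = 1.12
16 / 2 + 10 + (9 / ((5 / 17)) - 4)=223 / 5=44.60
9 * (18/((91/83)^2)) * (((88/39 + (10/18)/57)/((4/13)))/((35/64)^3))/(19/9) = 52635956281344/18310326125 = 2874.66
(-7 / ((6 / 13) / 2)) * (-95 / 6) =8645 / 18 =480.28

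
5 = 5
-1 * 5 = -5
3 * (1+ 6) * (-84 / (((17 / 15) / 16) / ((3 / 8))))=-158760 / 17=-9338.82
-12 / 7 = -1.71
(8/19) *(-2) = -16/19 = -0.84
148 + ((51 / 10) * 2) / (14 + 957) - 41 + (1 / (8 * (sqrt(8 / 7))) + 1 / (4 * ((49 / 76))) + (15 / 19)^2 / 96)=sqrt(14) / 32 + 295165770093 / 2748163040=107.52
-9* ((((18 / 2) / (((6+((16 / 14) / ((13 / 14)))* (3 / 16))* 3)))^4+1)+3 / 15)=-11.28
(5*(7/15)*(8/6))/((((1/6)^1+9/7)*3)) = 392/549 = 0.71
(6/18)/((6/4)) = 2/9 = 0.22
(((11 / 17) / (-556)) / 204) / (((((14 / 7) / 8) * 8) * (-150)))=11 / 578462400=0.00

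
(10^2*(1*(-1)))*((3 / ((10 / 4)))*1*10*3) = -3600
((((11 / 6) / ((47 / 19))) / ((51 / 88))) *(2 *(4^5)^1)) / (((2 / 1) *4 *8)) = 294272 / 7191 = 40.92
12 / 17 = 0.71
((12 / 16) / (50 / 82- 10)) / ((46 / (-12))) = 369 / 17710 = 0.02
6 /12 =1 /2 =0.50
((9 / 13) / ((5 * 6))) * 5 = 3 / 26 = 0.12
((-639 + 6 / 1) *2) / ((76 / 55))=-34815 / 38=-916.18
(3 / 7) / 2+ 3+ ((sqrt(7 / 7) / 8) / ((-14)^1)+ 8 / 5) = 2691 / 560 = 4.81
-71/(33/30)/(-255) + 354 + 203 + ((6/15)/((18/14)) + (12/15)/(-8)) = 557.46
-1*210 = -210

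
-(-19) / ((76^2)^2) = 0.00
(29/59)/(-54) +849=2704885/3186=848.99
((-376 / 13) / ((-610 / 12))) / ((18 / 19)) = 7144 / 11895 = 0.60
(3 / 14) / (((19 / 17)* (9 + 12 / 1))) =17 / 1862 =0.01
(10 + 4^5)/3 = 1034/3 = 344.67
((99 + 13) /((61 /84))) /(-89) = -9408 /5429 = -1.73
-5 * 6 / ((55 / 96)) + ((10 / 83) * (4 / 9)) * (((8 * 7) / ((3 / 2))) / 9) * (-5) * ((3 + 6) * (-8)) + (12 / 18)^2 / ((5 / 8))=3489568 / 123255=28.31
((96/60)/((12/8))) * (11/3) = 176/45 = 3.91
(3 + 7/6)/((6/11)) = 275/36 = 7.64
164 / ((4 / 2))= 82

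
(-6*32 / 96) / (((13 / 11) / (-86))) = 1892 / 13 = 145.54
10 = 10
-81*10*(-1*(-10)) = -8100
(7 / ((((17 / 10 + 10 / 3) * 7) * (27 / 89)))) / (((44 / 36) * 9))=890 / 14949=0.06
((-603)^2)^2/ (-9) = -14690167209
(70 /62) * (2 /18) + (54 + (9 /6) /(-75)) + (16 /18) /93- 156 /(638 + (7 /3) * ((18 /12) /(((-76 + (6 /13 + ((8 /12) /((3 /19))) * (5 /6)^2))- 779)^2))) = 1156649096259868854101 /21470921391862219950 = 53.87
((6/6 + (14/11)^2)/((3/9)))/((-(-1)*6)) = 317/242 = 1.31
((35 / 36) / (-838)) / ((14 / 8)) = -5 / 7542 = -0.00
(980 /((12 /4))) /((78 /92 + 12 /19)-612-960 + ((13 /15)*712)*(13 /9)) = -38543400 /80139053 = -0.48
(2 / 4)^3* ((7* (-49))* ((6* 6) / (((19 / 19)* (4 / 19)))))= -58653 / 8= -7331.62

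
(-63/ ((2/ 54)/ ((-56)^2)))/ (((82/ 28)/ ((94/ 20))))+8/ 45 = -15794968568/ 1845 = -8560958.57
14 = 14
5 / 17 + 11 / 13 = 252 / 221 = 1.14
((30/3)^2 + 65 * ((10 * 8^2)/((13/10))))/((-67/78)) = -2503800/67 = -37370.15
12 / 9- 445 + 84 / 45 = -2209 / 5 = -441.80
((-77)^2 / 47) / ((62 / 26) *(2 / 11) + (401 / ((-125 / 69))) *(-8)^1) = 0.07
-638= -638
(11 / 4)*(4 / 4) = 11 / 4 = 2.75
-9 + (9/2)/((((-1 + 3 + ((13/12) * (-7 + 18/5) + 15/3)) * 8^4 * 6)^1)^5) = -202389346766740243856360444451/22487705196304471539595608064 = -9.00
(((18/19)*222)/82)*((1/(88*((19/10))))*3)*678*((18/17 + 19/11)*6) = 15879814290/30445657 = 521.58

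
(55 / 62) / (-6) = -55 / 372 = -0.15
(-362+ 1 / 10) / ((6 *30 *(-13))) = 3619 / 23400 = 0.15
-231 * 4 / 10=-462 / 5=-92.40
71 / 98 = 0.72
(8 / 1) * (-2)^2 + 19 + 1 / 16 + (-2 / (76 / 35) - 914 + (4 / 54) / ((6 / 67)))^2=31666887255901 / 37896336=835618.71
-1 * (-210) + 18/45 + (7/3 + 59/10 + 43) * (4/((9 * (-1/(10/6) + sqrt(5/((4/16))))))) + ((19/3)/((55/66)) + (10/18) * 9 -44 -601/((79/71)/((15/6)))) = -817351895/698202 + 30740 * sqrt(5)/13257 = -1165.47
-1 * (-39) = 39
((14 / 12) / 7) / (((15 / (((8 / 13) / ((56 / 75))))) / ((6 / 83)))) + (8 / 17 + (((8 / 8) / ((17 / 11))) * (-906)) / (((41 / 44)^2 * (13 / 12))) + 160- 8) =-470.76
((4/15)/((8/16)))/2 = 4/15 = 0.27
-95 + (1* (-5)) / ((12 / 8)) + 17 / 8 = -2309 / 24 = -96.21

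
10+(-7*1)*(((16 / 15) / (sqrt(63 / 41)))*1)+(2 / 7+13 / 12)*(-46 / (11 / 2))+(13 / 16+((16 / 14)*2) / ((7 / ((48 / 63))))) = -6.41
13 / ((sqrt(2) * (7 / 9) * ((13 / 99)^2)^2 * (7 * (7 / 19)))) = 16426191771 * sqrt(2) / 1507142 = 15413.37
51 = 51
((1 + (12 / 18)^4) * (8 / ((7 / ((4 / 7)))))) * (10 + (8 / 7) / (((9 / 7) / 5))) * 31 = 12509120 / 35721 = 350.19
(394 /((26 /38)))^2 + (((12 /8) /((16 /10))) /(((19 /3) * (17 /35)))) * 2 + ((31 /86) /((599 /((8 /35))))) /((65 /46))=652719037858585293 /1968396302600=331599.40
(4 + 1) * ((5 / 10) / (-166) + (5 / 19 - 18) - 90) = -3398115 / 6308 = -538.70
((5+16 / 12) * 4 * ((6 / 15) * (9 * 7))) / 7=456 / 5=91.20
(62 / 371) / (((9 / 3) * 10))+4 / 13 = 22663 / 72345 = 0.31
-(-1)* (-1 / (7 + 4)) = -1 / 11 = -0.09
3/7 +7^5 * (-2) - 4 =-235323/7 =-33617.57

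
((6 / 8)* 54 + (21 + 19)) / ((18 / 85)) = 13685 / 36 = 380.14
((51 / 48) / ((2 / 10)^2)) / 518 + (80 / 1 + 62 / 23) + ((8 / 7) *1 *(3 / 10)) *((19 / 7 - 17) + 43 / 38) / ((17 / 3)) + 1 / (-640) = 706406004147 / 8620017280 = 81.95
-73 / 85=-0.86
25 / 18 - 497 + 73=-7607 / 18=-422.61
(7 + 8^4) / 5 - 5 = 4078 / 5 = 815.60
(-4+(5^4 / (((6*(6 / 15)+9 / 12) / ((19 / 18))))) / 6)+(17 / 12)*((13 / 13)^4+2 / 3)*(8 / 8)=226349 / 6804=33.27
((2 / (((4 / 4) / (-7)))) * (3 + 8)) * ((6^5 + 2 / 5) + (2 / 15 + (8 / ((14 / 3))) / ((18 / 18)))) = -17967752 / 15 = -1197850.13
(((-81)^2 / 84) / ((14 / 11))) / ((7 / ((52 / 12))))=104247 / 2744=37.99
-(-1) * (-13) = -13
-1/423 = -0.00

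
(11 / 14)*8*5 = 220 / 7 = 31.43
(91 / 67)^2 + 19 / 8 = 151539 / 35912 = 4.22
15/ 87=5/ 29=0.17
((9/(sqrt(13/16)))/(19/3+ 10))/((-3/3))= -108 * sqrt(13)/637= -0.61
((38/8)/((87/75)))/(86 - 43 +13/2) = 475/5742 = 0.08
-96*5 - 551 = -1031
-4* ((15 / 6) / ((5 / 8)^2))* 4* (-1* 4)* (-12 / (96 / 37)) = -9472 / 5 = -1894.40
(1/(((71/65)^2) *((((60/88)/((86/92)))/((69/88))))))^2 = 1320232225/1626347584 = 0.81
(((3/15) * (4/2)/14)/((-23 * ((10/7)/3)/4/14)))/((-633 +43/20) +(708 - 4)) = -48/24035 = -0.00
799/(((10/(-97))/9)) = -697527/10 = -69752.70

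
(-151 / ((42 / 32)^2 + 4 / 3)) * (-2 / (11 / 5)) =1159680 / 25817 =44.92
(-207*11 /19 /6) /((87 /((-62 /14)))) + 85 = 663533 /7714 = 86.02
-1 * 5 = -5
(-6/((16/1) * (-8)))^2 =9/4096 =0.00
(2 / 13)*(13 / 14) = 0.14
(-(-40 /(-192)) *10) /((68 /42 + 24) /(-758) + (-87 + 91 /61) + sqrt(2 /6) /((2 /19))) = 12440211947275 *sqrt(3) /13741567293406898 + 168025349591225 /6870783646703449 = 0.03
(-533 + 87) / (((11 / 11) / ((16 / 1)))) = -7136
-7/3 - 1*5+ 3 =-13/3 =-4.33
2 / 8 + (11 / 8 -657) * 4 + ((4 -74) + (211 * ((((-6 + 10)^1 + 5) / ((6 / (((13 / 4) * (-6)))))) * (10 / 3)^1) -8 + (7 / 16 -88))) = -373765 / 16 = -23360.31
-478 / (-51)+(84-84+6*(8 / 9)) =250 / 17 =14.71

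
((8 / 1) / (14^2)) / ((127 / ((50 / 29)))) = 100 / 180467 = 0.00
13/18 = 0.72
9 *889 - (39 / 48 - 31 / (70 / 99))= 4504657 / 560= 8044.03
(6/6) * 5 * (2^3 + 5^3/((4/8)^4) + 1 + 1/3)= 30140/3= 10046.67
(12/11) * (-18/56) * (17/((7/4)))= -1836/539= -3.41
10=10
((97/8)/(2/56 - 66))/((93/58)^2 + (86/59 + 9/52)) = -62569559/1430278013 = -0.04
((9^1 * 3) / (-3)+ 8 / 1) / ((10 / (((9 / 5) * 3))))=-0.54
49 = 49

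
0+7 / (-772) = -0.01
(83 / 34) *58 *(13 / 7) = 31291 / 119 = 262.95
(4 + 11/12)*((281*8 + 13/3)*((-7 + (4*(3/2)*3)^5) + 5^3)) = 376673944909/18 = 20926330272.72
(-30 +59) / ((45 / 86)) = 2494 / 45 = 55.42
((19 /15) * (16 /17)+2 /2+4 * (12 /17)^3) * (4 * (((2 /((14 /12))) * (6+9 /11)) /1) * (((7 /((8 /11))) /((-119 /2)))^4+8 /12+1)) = 280.56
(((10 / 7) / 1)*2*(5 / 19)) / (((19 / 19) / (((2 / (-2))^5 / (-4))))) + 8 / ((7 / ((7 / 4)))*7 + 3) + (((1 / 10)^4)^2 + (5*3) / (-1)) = -6000599995877 / 412300000000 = -14.55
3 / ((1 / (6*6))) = 108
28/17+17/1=317/17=18.65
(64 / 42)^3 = 32768 / 9261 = 3.54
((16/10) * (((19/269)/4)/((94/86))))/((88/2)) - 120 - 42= -225297443/1390730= -162.00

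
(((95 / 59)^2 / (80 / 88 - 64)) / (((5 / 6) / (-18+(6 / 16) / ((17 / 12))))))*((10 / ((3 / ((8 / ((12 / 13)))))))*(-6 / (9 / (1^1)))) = -345874100 / 20534419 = -16.84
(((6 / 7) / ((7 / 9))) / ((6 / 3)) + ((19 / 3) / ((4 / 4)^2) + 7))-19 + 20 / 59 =-41428 / 8673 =-4.78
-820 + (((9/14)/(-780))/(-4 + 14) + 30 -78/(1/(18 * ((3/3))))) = -2194.00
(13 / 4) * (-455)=-5915 / 4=-1478.75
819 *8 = 6552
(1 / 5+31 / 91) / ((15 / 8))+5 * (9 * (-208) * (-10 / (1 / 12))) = 2555280656 / 2275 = 1123200.29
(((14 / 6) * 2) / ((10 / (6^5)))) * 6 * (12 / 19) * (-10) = -2612736 / 19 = -137512.42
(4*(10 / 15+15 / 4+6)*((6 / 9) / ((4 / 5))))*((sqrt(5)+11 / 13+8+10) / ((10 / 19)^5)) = 2476099*sqrt(5) / 2880+121328851 / 7488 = 18125.58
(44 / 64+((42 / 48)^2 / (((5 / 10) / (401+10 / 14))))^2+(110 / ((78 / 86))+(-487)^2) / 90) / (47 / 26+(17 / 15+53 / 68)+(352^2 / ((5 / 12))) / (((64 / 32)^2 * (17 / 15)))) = 727527213599 / 125259179472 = 5.81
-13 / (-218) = 13 / 218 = 0.06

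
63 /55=1.15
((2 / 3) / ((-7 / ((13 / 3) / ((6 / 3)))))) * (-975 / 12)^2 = -1373125 / 1008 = -1362.23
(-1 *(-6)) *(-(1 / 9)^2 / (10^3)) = -1 / 13500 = -0.00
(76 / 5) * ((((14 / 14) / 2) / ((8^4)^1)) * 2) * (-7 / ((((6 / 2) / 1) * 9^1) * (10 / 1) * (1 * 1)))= -133 / 1382400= -0.00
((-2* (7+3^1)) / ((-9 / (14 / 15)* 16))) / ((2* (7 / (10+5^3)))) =1.25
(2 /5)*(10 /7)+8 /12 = 26 /21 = 1.24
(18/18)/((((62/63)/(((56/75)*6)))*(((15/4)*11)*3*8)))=196/42625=0.00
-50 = -50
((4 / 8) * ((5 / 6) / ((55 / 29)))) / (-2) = -0.11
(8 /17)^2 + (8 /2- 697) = -200213 /289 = -692.78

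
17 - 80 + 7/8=-497/8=-62.12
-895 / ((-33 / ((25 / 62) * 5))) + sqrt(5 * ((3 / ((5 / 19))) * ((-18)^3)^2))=111875 / 2046 + 5832 * sqrt(57)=44085.31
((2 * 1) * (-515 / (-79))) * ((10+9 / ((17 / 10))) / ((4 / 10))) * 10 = 6695000 / 1343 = 4985.11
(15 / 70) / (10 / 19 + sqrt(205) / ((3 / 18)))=-57 / 3729712 + 3249 * sqrt(205) / 18648560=0.00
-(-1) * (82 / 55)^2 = 6724 / 3025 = 2.22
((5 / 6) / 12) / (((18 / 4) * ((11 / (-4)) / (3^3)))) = -0.15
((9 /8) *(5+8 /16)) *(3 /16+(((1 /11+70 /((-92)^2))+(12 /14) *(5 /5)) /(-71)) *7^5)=-13456913535 /9615104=-1399.56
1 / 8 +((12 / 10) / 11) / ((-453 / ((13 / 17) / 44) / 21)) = 1551943 / 12424280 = 0.12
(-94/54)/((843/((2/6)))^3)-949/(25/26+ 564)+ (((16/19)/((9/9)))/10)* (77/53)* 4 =-38449417367095832087/32299958022200142345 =-1.19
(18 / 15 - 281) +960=3401 / 5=680.20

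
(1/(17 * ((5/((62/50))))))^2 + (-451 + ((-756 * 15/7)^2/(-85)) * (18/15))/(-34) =9961298797/9031250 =1102.98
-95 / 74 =-1.28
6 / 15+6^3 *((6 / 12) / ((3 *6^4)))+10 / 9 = 277 / 180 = 1.54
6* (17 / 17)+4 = 10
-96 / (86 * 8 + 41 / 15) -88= -913208 / 10361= -88.14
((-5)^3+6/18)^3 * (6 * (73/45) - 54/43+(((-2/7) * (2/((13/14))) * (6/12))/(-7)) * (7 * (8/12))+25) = -1641653834744/25155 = -65261531.89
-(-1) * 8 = 8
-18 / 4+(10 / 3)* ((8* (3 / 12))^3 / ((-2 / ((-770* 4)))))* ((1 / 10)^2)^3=-16721 / 3750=-4.46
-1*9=-9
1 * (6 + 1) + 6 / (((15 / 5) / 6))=19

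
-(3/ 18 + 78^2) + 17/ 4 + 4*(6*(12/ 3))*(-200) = -303359/ 12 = -25279.92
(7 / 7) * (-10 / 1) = -10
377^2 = 142129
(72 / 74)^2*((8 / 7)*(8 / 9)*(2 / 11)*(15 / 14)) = 138240 / 737891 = 0.19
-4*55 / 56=-55 / 14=-3.93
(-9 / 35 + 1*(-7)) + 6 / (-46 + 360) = -39773 / 5495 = -7.24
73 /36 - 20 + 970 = 34273 /36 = 952.03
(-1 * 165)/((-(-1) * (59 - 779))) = 11/48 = 0.23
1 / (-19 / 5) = -5 / 19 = -0.26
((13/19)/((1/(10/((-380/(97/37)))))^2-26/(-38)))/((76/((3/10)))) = 0.00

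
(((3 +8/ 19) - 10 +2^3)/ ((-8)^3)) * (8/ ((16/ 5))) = -135/ 19456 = -0.01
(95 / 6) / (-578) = -95 / 3468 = -0.03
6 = 6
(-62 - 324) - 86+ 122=-350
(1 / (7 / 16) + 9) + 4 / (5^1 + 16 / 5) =3379 / 287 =11.77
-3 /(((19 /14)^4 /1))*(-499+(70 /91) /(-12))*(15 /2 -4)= 1544.70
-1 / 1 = -1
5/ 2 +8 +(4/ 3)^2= 221/ 18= 12.28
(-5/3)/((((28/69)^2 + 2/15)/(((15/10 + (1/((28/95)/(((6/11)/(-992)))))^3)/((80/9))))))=-381924814776809544045/404676835996837347328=-0.94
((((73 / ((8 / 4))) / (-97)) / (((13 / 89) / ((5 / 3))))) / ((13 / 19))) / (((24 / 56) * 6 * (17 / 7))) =-30243535 / 30097548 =-1.00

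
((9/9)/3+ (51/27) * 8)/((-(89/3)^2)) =-139/7921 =-0.02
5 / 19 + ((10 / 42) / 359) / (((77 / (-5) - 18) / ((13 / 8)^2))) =402803885 / 1530959808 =0.26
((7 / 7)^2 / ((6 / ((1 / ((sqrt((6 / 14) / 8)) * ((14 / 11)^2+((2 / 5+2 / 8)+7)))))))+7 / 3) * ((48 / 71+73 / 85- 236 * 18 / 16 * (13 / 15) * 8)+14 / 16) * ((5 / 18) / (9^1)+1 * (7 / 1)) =-2775150385 / 92016- 239852283275 * sqrt(42) / 1548146196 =-31163.49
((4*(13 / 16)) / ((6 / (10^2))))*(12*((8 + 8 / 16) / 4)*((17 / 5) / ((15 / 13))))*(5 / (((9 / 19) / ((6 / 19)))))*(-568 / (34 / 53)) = -108110990 / 9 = -12012332.22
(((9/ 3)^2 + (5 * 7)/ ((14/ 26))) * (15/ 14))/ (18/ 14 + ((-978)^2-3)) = 185/ 2231792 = 0.00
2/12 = 1/6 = 0.17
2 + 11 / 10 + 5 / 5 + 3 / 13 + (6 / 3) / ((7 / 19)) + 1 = 9791 / 910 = 10.76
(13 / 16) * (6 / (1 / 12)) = 117 / 2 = 58.50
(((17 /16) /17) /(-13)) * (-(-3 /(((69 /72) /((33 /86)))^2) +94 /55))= 0.01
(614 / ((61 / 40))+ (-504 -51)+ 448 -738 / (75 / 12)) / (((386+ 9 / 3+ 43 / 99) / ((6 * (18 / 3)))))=16.41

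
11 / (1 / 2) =22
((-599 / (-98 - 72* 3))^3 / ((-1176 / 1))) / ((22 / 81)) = -5802888573 / 266991657856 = -0.02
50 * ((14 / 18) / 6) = 175 / 27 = 6.48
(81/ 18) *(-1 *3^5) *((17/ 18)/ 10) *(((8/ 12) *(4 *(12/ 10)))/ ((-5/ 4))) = 33048/ 125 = 264.38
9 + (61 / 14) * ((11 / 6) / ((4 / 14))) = 887 / 24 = 36.96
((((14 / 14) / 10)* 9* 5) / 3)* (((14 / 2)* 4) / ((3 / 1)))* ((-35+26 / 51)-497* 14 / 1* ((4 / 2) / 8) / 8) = -1439011 / 408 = -3526.99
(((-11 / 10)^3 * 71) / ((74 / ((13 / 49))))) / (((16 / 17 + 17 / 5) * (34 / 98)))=-0.22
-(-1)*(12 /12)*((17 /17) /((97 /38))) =38 /97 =0.39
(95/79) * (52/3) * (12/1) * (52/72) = 128440/711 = 180.65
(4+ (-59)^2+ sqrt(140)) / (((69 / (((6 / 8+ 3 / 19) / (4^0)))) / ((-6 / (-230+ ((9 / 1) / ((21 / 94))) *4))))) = 21 *sqrt(35) / 9158+ 73185 / 18316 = 4.01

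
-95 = -95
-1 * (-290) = 290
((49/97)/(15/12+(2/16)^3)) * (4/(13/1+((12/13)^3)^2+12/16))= 1937519747072/17249045784287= 0.11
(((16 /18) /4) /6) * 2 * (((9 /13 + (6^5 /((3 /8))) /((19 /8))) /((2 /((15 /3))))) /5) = 239635 /741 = 323.39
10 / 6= 5 / 3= 1.67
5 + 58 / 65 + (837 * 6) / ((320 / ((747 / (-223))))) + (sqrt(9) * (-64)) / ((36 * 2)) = -68664419 / 1391520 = -49.34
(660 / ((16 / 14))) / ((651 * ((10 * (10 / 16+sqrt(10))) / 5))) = -110 / 3813+176 * sqrt(10) / 3813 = 0.12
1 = 1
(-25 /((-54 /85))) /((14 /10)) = 10625 /378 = 28.11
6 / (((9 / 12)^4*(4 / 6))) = 28.44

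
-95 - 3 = -98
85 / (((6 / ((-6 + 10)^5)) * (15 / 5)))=43520 / 9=4835.56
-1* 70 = -70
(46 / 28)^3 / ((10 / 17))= 206839 / 27440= 7.54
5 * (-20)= -100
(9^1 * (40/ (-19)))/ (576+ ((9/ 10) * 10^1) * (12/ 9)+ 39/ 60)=-7200/ 223687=-0.03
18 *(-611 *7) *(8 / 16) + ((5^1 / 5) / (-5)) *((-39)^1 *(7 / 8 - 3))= -1540383 / 40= -38509.58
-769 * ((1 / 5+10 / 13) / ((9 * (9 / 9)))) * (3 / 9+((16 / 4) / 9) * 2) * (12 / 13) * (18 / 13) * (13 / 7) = -203016 / 845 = -240.26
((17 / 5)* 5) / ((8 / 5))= 85 / 8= 10.62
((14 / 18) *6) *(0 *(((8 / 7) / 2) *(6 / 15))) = 0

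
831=831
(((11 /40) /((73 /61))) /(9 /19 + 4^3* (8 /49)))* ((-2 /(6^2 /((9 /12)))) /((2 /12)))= -624701 /118773920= -0.01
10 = 10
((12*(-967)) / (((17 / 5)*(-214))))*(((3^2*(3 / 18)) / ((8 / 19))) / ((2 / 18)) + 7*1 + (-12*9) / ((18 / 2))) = 6280665 / 14552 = 431.60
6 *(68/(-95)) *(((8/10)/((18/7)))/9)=-0.15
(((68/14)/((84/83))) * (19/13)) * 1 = 26809/3822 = 7.01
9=9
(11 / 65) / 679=11 / 44135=0.00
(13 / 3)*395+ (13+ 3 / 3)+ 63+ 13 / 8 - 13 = 42655 / 24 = 1777.29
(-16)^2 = 256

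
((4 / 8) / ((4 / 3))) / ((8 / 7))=21 / 64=0.33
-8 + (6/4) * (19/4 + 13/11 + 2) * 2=695/44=15.80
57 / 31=1.84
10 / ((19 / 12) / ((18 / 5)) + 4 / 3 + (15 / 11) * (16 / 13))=308880 / 106609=2.90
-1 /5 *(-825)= 165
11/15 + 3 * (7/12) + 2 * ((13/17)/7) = 19291/7140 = 2.70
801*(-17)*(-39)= 531063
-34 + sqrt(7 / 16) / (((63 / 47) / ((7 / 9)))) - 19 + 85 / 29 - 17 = -1945 / 29 + 47 * sqrt(7) / 324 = -66.69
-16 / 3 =-5.33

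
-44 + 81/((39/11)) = -275/13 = -21.15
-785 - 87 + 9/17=-14815/17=-871.47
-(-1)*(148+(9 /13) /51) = 32711 /221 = 148.01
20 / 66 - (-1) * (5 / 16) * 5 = 985 / 528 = 1.87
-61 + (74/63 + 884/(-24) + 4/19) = -230897/2394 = -96.45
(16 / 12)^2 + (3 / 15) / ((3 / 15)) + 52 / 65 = 161 / 45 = 3.58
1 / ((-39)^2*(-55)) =-0.00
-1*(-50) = 50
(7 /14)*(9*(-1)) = -9 /2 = -4.50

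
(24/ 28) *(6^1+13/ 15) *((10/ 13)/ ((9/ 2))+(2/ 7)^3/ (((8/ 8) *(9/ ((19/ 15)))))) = 21604456/ 21068775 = 1.03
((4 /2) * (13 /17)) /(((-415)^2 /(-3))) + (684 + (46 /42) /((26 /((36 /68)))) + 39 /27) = 685.47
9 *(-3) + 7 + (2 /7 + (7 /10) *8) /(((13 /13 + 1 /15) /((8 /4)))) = -251 /28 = -8.96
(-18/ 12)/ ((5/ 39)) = -117/ 10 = -11.70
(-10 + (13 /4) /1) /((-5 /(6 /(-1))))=-81 /10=-8.10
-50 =-50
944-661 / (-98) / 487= 45054005 / 47726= 944.01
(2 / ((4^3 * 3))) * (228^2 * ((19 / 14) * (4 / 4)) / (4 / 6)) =61731 / 56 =1102.34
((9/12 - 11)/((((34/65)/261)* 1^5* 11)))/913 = -695565/1365848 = -0.51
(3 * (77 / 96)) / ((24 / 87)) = 2233 / 256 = 8.72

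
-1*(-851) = 851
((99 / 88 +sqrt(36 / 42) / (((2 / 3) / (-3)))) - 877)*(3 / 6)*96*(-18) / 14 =1944*sqrt(42) / 49 +54054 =54311.11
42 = 42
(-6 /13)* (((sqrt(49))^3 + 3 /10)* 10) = -20598 /13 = -1584.46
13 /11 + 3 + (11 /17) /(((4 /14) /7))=20.03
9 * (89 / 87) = 267 / 29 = 9.21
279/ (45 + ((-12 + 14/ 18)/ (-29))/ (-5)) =364095/ 58624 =6.21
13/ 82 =0.16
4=4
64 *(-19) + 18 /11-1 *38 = -13776 /11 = -1252.36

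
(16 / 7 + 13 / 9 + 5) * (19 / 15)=2090 / 189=11.06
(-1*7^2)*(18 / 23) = -882 / 23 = -38.35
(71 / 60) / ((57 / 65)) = 923 / 684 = 1.35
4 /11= 0.36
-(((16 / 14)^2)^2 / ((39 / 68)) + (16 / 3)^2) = -8826112 / 280917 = -31.42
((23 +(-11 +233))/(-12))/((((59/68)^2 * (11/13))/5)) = -18409300/114873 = -160.26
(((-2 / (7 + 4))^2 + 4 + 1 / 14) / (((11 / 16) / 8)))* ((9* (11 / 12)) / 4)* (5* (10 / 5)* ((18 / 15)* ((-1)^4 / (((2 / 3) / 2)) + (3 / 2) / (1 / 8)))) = 15018480 / 847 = 17731.38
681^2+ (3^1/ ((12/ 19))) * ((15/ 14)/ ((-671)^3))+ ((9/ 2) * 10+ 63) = 7847854407111819/ 16918255816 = 463869.00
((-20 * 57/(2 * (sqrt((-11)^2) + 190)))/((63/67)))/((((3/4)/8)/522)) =-352640/21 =-16792.38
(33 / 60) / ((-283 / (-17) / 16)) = 748 / 1415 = 0.53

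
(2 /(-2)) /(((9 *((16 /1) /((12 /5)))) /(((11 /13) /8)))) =-11 /6240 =-0.00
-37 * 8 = -296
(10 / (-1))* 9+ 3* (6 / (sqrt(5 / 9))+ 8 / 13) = -64.00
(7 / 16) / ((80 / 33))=231 / 1280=0.18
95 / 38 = 5 / 2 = 2.50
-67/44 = -1.52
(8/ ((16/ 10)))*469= 2345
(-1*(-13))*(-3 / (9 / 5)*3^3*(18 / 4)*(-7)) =36855 / 2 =18427.50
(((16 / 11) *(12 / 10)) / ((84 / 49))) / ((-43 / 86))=-112 / 55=-2.04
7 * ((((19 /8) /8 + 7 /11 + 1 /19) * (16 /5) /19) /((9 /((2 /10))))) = 92309 /3573900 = 0.03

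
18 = 18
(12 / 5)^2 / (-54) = -8 / 75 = -0.11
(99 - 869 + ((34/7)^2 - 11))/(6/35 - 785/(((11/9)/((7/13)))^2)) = 1264872895/254159689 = 4.98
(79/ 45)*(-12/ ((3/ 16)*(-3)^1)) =5056/ 135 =37.45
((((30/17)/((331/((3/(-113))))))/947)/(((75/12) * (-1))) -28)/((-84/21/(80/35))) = 337204502032/21075281395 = 16.00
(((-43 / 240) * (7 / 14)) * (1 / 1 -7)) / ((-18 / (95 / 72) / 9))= -817 / 2304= -0.35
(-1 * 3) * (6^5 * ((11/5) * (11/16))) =-176418/5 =-35283.60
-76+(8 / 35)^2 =-93036 / 1225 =-75.95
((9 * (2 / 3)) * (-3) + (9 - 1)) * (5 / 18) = -25 / 9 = -2.78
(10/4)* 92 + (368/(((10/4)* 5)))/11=63986/275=232.68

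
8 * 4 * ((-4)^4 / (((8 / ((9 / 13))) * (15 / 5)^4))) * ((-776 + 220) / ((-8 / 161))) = 11458048 / 117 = 97932.03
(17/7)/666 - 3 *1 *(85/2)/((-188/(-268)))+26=-17063686/109557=-155.75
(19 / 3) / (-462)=-19 / 1386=-0.01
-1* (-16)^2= -256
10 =10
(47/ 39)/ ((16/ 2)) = 47/ 312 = 0.15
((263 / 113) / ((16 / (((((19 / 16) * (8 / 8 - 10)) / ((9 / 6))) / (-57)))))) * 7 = 1841 / 14464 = 0.13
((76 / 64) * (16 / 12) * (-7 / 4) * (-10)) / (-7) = -95 / 24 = -3.96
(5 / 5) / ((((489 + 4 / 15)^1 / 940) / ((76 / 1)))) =1071600 / 7339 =146.01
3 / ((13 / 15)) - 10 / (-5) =71 / 13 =5.46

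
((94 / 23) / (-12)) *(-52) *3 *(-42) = -51324 / 23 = -2231.48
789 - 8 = 781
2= 2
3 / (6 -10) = -0.75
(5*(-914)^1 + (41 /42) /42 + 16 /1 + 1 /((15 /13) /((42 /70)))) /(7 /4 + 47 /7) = -200807443 /373275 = -537.96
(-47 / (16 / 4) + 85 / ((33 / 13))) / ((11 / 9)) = 8607 / 484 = 17.78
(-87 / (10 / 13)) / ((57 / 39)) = -14703 / 190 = -77.38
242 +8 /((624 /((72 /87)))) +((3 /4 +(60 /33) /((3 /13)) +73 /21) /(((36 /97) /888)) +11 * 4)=15283344641 /522522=29249.19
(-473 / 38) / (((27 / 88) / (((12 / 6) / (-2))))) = 20812 / 513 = 40.57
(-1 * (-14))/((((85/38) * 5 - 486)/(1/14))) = -38/18043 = -0.00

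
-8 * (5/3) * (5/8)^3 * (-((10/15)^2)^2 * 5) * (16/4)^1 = 3125/243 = 12.86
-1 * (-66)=66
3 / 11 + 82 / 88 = 53 / 44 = 1.20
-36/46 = -18/23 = -0.78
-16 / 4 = -4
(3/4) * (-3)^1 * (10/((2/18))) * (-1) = 405/2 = 202.50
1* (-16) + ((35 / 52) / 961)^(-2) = 2497181184 / 1225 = 2038515.25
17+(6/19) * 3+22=759/19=39.95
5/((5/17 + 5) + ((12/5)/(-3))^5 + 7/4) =1062500/1427243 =0.74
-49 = -49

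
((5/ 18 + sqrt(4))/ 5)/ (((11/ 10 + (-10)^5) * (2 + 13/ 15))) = -205/ 128998581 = -0.00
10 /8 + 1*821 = 3289 /4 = 822.25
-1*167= -167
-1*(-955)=955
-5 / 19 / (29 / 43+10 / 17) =-3655 / 17537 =-0.21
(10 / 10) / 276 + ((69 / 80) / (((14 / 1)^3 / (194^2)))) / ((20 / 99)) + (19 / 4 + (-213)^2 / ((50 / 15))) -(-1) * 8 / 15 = 345211143737 / 25244800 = 13674.54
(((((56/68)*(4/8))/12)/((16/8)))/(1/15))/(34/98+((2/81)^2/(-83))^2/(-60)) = 0.74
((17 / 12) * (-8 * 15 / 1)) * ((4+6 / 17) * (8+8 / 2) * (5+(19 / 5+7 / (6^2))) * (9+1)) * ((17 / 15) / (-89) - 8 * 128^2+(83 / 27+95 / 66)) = 104684485447.14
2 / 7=0.29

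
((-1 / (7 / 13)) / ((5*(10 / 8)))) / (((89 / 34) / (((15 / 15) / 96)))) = -221 / 186900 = -0.00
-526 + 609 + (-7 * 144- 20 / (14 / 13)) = -6605 / 7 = -943.57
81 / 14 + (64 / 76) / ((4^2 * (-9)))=13837 / 2394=5.78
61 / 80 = 0.76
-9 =-9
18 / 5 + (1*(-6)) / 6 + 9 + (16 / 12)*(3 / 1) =78 / 5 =15.60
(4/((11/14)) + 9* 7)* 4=2996/11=272.36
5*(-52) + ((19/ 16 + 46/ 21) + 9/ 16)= -21509/ 84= -256.06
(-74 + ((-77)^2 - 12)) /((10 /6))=17529 /5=3505.80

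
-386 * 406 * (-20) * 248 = 777311360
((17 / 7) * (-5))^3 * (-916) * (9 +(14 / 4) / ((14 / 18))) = 7594269750 / 343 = 22140728.13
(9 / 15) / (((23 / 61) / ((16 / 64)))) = 183 / 460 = 0.40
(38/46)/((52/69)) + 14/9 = 1241/468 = 2.65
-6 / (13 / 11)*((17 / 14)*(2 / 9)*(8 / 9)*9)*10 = -29920 / 273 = -109.60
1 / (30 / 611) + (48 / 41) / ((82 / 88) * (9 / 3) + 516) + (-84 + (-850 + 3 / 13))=-913.40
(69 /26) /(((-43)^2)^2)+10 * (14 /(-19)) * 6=-74666612529 /1688887694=-44.21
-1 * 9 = -9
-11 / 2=-5.50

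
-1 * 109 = -109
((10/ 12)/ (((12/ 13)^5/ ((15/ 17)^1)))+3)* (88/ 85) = 381295079/ 89890560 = 4.24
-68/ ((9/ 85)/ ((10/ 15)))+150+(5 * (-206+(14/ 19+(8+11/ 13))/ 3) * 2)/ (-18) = -1103575/ 6669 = -165.48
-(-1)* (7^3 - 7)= 336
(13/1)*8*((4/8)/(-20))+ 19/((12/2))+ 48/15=113/30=3.77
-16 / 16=-1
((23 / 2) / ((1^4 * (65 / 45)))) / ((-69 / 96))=-144 / 13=-11.08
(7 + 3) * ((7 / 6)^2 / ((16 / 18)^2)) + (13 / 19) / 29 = 1216619 / 70528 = 17.25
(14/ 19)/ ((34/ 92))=644/ 323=1.99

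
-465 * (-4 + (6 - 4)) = 930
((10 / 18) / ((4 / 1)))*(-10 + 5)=-25 / 36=-0.69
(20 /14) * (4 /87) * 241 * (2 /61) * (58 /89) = 38560 /114009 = 0.34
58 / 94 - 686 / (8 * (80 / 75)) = -239959 / 3008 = -79.77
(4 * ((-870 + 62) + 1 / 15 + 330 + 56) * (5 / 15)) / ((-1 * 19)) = 25316 / 855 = 29.61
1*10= 10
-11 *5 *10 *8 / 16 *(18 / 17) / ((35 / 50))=-49500 / 119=-415.97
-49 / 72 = -0.68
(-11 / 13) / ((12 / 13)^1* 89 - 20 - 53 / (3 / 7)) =33 / 2399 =0.01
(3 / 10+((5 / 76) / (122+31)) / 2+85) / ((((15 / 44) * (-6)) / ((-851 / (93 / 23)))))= 2135527803827 / 243315900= 8776.77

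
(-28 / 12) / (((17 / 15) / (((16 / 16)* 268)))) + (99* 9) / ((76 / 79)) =483733 / 1292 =374.41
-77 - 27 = -104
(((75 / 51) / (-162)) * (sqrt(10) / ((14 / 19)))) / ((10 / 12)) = -95 * sqrt(10) / 6426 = -0.05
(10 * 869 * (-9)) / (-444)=13035 / 74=176.15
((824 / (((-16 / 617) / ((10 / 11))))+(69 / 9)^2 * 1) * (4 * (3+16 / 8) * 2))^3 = -1487753305995500683264000 / 970299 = -1533293661021500262.56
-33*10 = -330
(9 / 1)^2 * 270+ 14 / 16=174967 / 8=21870.88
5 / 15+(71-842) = -2312 / 3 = -770.67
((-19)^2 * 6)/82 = 1083/41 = 26.41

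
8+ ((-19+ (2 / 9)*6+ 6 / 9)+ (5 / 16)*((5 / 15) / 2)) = -859 / 96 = -8.95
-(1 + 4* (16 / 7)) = -71 / 7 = -10.14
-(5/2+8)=-21/2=-10.50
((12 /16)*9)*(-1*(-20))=135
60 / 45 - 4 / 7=16 / 21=0.76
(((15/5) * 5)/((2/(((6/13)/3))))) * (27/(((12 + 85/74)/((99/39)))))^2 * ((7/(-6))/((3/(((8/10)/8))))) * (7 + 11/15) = -14007942036/1485688295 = -9.43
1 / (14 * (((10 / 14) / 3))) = 3 / 10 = 0.30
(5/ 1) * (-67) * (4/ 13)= -103.08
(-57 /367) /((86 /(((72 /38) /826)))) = -27 /6517553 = -0.00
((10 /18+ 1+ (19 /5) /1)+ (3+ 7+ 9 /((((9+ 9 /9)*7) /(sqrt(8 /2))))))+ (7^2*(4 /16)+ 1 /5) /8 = 173063 /10080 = 17.17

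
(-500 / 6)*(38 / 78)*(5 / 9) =-23750 / 1053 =-22.55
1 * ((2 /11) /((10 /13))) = 13 /55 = 0.24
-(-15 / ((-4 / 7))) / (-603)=35 / 804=0.04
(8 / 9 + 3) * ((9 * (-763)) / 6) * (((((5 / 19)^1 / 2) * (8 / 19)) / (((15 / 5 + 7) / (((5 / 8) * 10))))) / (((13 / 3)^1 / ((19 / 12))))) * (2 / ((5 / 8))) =-133525 / 741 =-180.20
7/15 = 0.47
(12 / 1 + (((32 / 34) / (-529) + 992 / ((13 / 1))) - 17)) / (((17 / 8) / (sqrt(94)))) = 66690424 * sqrt(94) / 1987453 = 325.33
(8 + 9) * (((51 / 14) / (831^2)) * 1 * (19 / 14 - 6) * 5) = -93925 / 45116652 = -0.00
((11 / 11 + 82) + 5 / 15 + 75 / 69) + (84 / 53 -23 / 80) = 25077569 / 292560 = 85.72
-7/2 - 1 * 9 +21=17/2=8.50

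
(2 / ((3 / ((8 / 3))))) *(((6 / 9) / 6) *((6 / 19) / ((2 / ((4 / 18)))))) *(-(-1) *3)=32 / 1539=0.02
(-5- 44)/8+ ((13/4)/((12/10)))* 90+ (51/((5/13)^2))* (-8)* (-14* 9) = 69551141/200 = 347755.70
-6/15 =-2/5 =-0.40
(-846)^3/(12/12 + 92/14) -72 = -4238473968/53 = -79971206.94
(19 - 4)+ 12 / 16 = 63 / 4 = 15.75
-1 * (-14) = 14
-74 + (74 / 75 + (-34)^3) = -2953276 / 75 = -39377.01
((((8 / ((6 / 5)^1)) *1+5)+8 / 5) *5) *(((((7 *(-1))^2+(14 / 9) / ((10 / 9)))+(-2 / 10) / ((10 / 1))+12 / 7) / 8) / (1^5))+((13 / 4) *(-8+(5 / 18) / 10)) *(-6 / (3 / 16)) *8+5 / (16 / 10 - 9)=6586624337 / 932400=7064.16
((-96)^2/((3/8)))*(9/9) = 24576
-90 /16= -5.62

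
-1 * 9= -9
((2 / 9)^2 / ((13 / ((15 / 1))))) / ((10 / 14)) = 28 / 351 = 0.08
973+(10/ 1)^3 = 1973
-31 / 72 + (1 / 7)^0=41 / 72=0.57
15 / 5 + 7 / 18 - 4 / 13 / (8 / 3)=383 / 117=3.27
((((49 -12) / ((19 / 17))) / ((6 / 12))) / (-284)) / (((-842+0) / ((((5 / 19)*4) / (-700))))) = -0.00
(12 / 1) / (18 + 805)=0.01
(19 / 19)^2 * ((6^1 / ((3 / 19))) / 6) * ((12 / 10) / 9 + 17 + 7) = 6878 / 45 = 152.84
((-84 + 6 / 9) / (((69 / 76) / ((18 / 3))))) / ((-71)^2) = -38000 / 347829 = -0.11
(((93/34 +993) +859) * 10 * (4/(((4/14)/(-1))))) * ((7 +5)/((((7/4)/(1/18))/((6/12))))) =-2522440/51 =-49459.61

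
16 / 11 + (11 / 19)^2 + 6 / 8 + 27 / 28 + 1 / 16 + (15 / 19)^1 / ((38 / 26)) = 1826453 / 444752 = 4.11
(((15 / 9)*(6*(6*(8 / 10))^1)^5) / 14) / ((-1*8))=-294844.59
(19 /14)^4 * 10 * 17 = 11077285 /19208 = 576.70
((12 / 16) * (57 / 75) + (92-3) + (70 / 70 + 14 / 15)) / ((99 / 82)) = 1125491 / 14850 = 75.79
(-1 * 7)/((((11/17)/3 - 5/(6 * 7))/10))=-16660/23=-724.35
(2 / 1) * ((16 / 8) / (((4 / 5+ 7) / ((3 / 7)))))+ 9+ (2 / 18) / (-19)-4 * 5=-167842 / 15561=-10.79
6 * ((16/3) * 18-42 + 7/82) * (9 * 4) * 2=957960/41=23364.88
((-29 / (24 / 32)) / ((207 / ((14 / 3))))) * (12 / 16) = -406 / 621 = -0.65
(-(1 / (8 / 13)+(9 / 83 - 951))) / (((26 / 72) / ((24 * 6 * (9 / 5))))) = 3675985416 / 5395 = 681368.94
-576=-576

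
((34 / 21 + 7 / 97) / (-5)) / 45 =-689 / 91665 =-0.01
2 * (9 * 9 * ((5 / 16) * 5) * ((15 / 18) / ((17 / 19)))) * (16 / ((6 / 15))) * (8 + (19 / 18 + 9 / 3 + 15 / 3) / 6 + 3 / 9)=92817.10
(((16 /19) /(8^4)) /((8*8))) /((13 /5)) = 5 /4046848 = 0.00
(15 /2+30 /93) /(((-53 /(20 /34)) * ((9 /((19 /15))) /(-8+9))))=-9215 /754137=-0.01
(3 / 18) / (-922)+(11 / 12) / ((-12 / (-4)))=1267 / 4149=0.31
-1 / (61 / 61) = -1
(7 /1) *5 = 35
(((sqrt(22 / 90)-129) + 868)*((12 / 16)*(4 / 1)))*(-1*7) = -15519-7*sqrt(55) / 5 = -15529.38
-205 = -205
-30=-30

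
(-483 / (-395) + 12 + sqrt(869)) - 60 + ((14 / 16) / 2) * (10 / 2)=-281807 / 6320 + sqrt(869)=-15.11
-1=-1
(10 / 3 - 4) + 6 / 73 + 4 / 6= 6 / 73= 0.08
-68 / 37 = -1.84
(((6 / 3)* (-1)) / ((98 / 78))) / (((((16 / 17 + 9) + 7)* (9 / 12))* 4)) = -221 / 7056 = -0.03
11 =11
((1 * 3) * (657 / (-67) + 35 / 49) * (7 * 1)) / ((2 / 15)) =-95940 / 67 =-1431.94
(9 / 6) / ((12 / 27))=27 / 8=3.38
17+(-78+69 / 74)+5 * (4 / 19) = -82975 / 1406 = -59.01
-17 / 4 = -4.25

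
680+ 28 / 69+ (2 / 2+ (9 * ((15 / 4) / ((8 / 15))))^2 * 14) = 2004674579 / 35328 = 56744.64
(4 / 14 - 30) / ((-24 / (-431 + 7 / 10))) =-55939 / 105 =-532.75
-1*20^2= -400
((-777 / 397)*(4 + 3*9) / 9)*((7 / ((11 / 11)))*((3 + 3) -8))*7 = 786842 / 1191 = 660.66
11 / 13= 0.85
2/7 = 0.29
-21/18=-7/6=-1.17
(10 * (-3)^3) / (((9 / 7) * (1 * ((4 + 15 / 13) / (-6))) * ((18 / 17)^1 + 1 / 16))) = 891072 / 4087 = 218.03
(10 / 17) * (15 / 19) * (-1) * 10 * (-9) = 41.80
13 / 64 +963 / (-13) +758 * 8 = 4983785 / 832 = 5990.13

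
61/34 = 1.79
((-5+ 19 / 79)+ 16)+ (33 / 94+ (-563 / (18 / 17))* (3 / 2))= -785.99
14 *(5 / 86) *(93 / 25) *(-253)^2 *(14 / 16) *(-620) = -9042359403 / 86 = -105143713.99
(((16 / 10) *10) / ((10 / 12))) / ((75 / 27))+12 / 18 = 2842 / 375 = 7.58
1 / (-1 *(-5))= 1 / 5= 0.20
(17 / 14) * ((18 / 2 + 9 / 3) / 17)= 6 / 7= 0.86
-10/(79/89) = -890/79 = -11.27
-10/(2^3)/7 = -5/28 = -0.18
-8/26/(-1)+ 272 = 3540/13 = 272.31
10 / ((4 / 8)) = 20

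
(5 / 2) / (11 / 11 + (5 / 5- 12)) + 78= 311 / 4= 77.75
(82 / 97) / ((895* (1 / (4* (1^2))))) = 0.00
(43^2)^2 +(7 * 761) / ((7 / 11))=3427172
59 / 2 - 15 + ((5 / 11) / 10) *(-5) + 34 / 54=4426 / 297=14.90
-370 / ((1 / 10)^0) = -370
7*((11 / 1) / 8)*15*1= 1155 / 8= 144.38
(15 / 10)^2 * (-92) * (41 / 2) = -8487 / 2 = -4243.50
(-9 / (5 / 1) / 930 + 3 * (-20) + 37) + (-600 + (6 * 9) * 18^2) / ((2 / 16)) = 209474747 / 1550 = 135145.00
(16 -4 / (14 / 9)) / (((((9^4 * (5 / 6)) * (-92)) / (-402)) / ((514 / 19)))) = 3237172 / 11150055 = 0.29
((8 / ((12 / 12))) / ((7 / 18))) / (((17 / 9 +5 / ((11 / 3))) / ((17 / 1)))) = 121176 / 1127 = 107.52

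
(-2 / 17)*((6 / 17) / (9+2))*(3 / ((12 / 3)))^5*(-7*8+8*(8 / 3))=3159 / 101728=0.03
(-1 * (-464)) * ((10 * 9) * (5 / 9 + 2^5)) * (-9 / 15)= -815712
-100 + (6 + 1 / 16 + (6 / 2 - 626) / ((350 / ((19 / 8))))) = -19633 / 200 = -98.16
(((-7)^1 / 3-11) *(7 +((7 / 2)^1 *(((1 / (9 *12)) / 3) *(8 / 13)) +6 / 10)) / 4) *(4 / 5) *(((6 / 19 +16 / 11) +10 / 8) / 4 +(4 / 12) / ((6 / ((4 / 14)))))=-6504718531 / 415945530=-15.64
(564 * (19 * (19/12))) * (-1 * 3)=-50901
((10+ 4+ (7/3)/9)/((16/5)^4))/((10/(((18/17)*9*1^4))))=144375/1114112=0.13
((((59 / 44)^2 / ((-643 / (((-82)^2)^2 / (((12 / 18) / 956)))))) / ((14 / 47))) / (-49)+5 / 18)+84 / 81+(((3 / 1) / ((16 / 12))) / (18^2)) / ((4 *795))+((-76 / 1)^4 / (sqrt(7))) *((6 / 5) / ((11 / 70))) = 151791034848403068029 / 12220249567680+400346112 *sqrt(7) / 11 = 108713657.70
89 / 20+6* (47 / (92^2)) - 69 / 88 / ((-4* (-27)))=4.48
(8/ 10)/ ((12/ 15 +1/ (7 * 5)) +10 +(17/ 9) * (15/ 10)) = 168/ 2869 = 0.06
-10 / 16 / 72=-5 / 576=-0.01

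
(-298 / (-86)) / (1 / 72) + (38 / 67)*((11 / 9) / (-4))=12928981 / 51858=249.32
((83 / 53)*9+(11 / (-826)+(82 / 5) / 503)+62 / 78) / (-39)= -64016573129 / 167464640070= -0.38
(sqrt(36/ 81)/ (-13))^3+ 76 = 4508236/ 59319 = 76.00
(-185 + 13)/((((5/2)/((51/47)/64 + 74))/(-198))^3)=460469824357799841076899/13289344000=34649552630874.77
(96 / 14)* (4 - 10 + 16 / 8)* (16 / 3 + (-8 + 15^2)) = -42688 / 7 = -6098.29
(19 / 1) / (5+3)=19 / 8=2.38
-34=-34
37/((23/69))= 111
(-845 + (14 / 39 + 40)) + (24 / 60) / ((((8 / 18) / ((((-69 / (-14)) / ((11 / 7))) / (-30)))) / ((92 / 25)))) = -431674429 / 536250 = -804.99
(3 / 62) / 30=1 / 620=0.00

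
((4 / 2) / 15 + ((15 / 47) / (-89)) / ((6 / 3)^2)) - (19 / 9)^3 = -565746863 / 60988140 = -9.28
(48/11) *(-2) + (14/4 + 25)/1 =19.77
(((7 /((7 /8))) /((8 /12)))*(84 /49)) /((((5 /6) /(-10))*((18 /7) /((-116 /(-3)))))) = -3712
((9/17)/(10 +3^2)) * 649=18.08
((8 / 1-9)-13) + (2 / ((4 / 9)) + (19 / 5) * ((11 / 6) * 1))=-38 / 15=-2.53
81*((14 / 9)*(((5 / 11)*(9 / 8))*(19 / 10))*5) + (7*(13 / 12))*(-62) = 37471 / 264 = 141.94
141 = 141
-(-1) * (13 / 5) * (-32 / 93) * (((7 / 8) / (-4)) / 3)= 0.07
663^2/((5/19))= 8351811/5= 1670362.20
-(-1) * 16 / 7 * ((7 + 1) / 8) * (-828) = -1892.57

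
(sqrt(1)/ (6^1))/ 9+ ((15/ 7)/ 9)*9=817/ 378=2.16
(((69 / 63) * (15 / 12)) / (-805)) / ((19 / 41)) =-41 / 11172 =-0.00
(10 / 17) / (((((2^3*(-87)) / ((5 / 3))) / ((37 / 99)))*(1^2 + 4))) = -185 / 1757052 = -0.00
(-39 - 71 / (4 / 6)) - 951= -2193 / 2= -1096.50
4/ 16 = 1/ 4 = 0.25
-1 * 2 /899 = -2 /899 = -0.00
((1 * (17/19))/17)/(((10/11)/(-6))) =-33/95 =-0.35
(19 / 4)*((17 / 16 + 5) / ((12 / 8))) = 1843 / 96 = 19.20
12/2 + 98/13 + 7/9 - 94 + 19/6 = -17905/234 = -76.52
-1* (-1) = 1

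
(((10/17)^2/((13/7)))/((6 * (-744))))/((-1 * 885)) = 35/742127724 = 0.00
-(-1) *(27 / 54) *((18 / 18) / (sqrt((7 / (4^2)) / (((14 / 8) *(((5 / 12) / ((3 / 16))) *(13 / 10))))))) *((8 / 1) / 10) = 4 *sqrt(26) / 15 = 1.36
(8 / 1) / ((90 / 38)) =152 / 45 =3.38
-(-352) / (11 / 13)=416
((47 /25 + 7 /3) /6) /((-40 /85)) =-1343 /900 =-1.49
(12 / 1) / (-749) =-12 / 749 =-0.02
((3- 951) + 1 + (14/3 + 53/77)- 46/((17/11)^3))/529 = -1082818966/600363687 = -1.80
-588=-588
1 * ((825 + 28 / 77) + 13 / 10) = 90933 / 110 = 826.66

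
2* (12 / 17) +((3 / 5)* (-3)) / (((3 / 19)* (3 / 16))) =-5048 / 85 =-59.39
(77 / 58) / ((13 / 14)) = 539 / 377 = 1.43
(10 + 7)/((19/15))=255/19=13.42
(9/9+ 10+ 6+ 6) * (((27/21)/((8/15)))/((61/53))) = 48.17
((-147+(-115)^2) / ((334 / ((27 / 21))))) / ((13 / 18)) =81486 / 1169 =69.71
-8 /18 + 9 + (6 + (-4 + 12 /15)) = 511 /45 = 11.36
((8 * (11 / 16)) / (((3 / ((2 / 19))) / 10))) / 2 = 55 / 57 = 0.96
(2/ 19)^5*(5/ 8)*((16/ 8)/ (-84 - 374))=-20/ 567026671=-0.00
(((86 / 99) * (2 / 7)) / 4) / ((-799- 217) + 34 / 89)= -3827 / 62640270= -0.00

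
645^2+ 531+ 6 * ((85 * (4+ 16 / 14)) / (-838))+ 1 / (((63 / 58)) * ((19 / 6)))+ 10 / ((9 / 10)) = 416564.27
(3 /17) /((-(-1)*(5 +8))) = 3 /221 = 0.01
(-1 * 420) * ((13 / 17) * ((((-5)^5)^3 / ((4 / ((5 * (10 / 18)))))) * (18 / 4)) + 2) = 1041412353487065 / 34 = 30629775102560.74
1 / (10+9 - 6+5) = 1 / 18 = 0.06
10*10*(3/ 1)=300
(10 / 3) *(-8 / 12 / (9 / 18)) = -40 / 9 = -4.44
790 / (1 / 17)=13430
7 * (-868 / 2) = -3038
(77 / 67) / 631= 77 / 42277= 0.00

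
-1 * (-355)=355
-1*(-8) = 8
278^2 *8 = 618272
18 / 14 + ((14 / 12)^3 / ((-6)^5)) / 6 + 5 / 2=267056543 / 70543872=3.79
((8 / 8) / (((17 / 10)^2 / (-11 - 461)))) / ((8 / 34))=-11800 / 17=-694.12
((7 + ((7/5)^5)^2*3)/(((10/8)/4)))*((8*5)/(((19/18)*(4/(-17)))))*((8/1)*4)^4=-9402966778444775424/185546875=-50677042005.93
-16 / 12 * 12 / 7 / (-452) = 4 / 791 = 0.01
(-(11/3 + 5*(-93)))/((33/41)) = 56744/99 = 573.17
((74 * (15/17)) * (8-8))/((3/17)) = 0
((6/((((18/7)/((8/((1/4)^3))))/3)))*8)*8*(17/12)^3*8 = 140865536/27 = 5217242.07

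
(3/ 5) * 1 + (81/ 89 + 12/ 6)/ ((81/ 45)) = 2.22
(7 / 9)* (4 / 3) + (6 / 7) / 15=1034 / 945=1.09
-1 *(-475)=475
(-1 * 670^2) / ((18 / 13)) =-2917850 / 9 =-324205.56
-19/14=-1.36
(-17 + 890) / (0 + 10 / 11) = 9603 / 10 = 960.30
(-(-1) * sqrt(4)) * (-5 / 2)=-5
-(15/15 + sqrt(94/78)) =-sqrt(1833)/39- 1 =-2.10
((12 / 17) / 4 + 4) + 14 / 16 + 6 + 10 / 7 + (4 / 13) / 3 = 467167 / 37128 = 12.58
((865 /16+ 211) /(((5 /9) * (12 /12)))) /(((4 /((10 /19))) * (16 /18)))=70.63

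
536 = 536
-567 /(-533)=567 /533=1.06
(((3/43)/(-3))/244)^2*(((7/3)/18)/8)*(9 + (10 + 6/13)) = 1771/618220871424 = 0.00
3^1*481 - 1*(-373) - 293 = 1523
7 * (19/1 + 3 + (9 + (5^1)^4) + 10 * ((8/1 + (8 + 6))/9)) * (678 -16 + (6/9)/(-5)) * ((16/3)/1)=6809496064/405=16813570.53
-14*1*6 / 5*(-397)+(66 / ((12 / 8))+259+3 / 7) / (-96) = 1866603 / 280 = 6666.44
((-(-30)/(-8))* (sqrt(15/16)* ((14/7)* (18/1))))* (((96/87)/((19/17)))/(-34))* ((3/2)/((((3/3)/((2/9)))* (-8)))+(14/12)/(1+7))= 225* sqrt(15)/2204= 0.40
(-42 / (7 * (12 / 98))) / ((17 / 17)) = -49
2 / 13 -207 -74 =-3651 / 13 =-280.85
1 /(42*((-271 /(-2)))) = 1 /5691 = 0.00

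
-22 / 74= -11 / 37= -0.30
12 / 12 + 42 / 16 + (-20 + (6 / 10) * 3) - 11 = -25.58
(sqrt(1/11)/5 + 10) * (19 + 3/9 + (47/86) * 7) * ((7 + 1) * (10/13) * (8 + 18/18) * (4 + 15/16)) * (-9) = -318616875/559 - 12744675 * sqrt(11)/12298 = -573413.61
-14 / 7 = -2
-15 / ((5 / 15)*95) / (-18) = 1 / 38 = 0.03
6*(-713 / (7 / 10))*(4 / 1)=-171120 / 7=-24445.71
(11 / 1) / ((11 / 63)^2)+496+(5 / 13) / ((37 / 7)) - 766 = 480904 / 5291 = 90.89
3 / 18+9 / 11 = 65 / 66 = 0.98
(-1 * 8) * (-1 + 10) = -72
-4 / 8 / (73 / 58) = -29 / 73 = -0.40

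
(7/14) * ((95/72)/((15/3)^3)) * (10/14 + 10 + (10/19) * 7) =383/5040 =0.08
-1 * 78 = -78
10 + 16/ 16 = 11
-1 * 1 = -1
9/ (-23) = -0.39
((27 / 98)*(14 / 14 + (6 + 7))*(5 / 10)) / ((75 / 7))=9 / 50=0.18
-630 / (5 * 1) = -126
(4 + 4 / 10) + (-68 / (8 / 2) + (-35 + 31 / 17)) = -3891 / 85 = -45.78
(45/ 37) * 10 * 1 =450/ 37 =12.16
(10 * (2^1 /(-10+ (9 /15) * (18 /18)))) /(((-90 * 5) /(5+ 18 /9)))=14 /423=0.03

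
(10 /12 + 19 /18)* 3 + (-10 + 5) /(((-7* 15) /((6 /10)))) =598 /105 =5.70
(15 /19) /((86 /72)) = 540 /817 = 0.66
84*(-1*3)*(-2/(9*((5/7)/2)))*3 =2352/5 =470.40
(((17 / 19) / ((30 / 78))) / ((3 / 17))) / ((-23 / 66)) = -82654 / 2185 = -37.83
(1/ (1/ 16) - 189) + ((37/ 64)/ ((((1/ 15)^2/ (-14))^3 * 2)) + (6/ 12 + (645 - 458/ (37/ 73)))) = -5348661864599/ 592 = -9034901798.31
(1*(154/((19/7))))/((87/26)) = 28028/1653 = 16.96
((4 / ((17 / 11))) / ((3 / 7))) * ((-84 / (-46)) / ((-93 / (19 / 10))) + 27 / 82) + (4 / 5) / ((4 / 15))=35506991 / 7454415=4.76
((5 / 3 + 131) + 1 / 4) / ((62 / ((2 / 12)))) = 1595 / 4464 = 0.36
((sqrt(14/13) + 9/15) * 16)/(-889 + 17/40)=-640 * sqrt(182)/462059 - 384/35543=-0.03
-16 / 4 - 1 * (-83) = 79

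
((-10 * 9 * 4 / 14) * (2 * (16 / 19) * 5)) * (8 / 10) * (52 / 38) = -599040 / 2527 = -237.06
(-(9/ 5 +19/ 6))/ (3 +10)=-149/ 390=-0.38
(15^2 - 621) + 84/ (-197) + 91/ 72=-5604985/ 14184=-395.16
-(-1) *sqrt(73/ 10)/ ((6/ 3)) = sqrt(730)/ 20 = 1.35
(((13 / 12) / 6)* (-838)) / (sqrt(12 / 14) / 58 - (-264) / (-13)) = 26695747* sqrt(42) / 29541607092 + 18342031708 / 2461800591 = 7.46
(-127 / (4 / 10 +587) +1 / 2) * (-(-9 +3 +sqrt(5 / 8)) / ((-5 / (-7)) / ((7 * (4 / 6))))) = 163366 / 14685 -81683 * sqrt(10) / 176220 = 9.66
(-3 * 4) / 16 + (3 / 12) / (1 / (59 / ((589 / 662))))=37291 / 2356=15.83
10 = 10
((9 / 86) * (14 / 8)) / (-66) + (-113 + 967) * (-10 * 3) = -193892181 / 7568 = -25620.00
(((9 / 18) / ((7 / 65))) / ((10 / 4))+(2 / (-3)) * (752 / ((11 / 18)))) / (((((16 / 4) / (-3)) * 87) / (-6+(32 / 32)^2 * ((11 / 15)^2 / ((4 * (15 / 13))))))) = -200235467 / 4823280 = -41.51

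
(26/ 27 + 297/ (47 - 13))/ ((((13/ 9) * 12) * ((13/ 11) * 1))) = 0.47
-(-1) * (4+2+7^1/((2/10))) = 41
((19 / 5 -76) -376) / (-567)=83 / 105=0.79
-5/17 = -0.29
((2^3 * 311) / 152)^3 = 30080231 / 6859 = 4385.51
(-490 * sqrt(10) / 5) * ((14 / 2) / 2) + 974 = 974-343 * sqrt(10) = -110.66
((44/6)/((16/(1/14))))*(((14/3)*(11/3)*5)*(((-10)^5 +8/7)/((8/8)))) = -52936895/189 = -280089.39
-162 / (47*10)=-81 / 235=-0.34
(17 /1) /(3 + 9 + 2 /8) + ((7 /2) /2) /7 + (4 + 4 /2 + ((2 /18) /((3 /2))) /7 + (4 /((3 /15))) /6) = 58115 /5292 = 10.98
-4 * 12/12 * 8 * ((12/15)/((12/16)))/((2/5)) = -256/3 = -85.33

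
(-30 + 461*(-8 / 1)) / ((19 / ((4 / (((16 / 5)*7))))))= -9295 / 266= -34.94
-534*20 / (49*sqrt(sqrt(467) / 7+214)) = -10680*sqrt(7) / (49*sqrt(sqrt(467)+1498)) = -14.79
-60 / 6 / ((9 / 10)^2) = -1000 / 81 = -12.35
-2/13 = -0.15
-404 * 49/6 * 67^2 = -44432122/3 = -14810707.33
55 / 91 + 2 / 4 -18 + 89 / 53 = -146777 / 9646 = -15.22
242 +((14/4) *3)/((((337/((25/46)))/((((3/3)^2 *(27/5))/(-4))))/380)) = 7233643/31004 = 233.31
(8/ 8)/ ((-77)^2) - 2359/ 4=-13986507/ 23716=-589.75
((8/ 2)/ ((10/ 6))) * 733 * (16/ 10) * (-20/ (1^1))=-281472/ 5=-56294.40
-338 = -338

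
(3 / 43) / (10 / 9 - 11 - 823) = -27 / 322328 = -0.00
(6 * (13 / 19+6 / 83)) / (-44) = -3579 / 34694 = -0.10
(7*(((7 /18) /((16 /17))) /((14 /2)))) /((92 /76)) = 2261 /6624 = 0.34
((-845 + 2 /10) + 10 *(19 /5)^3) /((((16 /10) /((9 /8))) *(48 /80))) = -11103 /32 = -346.97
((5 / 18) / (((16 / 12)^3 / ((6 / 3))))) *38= 8.91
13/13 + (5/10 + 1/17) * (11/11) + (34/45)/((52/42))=14381/6630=2.17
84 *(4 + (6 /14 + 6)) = 876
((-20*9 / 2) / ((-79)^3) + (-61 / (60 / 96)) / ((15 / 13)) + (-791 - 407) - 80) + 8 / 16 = -100734263707 / 73955850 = -1362.09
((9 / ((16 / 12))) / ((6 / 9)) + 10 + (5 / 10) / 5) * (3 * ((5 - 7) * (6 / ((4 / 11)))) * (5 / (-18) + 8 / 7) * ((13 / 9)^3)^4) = -22598932886040467671 / 158160540429360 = -142886.04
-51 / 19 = -2.68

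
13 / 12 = 1.08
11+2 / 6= 34 / 3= 11.33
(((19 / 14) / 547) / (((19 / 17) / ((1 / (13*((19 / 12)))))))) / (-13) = -102 / 12294919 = -0.00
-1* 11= -11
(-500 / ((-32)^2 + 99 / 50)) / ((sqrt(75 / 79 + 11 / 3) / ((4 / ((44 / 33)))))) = -37500*sqrt(259278) / 28060553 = -0.68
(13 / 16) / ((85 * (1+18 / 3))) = 13 / 9520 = 0.00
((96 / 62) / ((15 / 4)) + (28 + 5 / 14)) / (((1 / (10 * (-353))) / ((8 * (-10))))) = 1763051440 / 217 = 8124661.01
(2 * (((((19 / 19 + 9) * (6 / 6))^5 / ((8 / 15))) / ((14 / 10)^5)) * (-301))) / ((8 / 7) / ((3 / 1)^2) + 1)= -18622577.30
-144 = -144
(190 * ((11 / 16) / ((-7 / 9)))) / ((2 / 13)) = -122265 / 112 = -1091.65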